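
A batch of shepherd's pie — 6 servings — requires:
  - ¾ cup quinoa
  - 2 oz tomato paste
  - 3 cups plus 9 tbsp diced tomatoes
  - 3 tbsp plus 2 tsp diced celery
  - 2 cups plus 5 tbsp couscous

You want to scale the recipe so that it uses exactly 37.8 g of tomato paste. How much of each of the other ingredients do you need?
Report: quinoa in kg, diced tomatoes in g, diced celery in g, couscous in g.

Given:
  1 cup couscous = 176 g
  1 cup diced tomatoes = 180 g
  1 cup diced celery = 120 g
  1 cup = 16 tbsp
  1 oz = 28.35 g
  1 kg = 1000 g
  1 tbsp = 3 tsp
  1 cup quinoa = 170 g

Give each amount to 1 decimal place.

quinoa: 0.1 kg; diced tomatoes: 427.5 g; diced celery: 18.3 g; couscous: 271.3 g

The original recipe has 56.7 g of tomato paste, so the scaling factor is 37.8 ÷ 56.7 = 2/3.
quinoa: 0.75 cup × 2/3 × 170 g/cup ÷ 1000 g/kg ≈ 0.1 kg
diced tomatoes: (3 cup + 9 tbsp = 3.5625 cup) × 2/3 × 180 g/cup = 427.5 g
diced celery: (3 tbsp + 2 tsp = 11/3 tbsp) × 2/3 ÷ 16 tbsp/cup × 120 g/cup ≈ 18.3 g
couscous: (2 cup + 5 tbsp = 2.3125 cup) × 2/3 × 176 g/cup ≈ 271.3 g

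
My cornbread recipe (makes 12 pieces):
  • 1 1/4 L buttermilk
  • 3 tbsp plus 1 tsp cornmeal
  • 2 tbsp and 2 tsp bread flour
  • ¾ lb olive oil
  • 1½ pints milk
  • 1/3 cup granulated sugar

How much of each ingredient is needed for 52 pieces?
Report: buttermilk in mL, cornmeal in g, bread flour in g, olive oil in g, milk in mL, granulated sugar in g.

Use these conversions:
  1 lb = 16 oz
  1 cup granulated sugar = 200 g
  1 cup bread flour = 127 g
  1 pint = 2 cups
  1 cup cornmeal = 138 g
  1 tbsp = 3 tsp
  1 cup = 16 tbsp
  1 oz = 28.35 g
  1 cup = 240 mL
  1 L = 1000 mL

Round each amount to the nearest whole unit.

Scaling factor: 52/12 = 13/3.
buttermilk: 1.25 L × 13/3 × 1000 mL/L ≈ 5417 mL
cornmeal: (3 tbsp + 1 tsp = 10/3 tbsp) × 13/3 ÷ 16 tbsp/cup × 138 g/cup ≈ 125 g
bread flour: (2 tbsp + 2 tsp = 8/3 tbsp) × 13/3 ÷ 16 tbsp/cup × 127 g/cup ≈ 92 g
olive oil: 0.75 lb × 13/3 × 16 oz/lb × 28.35 g/oz ≈ 1474 g
milk: 1.5 pint × 13/3 × 2 cup/pint × 240 mL/cup = 3120 mL
granulated sugar: 1/3 cup × 13/3 × 200 g/cup ≈ 289 g

buttermilk: 5417 mL; cornmeal: 125 g; bread flour: 92 g; olive oil: 1474 g; milk: 3120 mL; granulated sugar: 289 g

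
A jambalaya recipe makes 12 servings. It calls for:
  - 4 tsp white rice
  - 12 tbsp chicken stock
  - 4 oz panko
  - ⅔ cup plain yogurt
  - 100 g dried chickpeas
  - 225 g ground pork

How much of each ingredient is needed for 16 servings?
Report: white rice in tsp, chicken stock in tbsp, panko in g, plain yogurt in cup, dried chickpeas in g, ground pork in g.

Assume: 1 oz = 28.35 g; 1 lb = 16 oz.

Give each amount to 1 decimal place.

white rice: 5.3 tsp; chicken stock: 16.0 tbsp; panko: 151.2 g; plain yogurt: 0.9 cup; dried chickpeas: 133.3 g; ground pork: 300.0 g

Scaling factor: 16/12 = 4/3.
white rice: 4 tsp × 4/3 ≈ 5.3 tsp
chicken stock: 12 tbsp × 4/3 = 16.0 tbsp
panko: 4 oz × 4/3 × 28.35 g/oz = 151.2 g
plain yogurt: 2/3 cup × 4/3 ≈ 0.9 cup
dried chickpeas: 100 g × 4/3 ≈ 133.3 g
ground pork: 225 g × 4/3 = 300.0 g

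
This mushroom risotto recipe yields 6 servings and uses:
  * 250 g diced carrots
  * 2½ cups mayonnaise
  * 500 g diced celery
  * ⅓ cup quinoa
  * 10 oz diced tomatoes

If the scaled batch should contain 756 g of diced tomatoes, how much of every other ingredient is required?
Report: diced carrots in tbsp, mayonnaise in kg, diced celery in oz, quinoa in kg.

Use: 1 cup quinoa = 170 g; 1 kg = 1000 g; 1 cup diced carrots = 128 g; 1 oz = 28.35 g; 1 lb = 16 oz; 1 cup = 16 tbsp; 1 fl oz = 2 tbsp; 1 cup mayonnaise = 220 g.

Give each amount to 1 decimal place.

The original recipe has 283.5 g of diced tomatoes, so the scaling factor is 756 ÷ 283.5 = 8/3.
diced carrots: 250 g × 8/3 ÷ 128 g/cup × 16 tbsp/cup ≈ 83.3 tbsp
mayonnaise: 2.5 cup × 8/3 × 220 g/cup ÷ 1000 g/kg ≈ 1.5 kg
diced celery: 500 g × 8/3 ÷ 28.35 g/oz ≈ 47.0 oz
quinoa: 1/3 cup × 8/3 × 170 g/cup ÷ 1000 g/kg ≈ 0.2 kg

diced carrots: 83.3 tbsp; mayonnaise: 1.5 kg; diced celery: 47.0 oz; quinoa: 0.2 kg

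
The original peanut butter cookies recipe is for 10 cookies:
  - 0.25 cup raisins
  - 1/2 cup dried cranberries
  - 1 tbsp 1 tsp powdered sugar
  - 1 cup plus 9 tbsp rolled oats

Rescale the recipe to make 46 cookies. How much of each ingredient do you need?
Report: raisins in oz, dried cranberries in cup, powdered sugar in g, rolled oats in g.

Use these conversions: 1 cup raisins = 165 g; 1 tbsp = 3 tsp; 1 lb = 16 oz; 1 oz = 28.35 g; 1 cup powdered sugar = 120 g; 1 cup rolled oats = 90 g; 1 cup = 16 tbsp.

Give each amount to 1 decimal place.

raisins: 6.7 oz; dried cranberries: 2.3 cup; powdered sugar: 46.0 g; rolled oats: 646.9 g

Scaling factor: 46/10 = 23/5 = 4.6.
raisins: 0.25 cup × 23/5 × 165 g/cup ÷ 28.35 g/oz ≈ 6.7 oz
dried cranberries: 0.5 cup × 23/5 = 2.3 cup
powdered sugar: (1 tbsp + 1 tsp = 4/3 tbsp) × 23/5 ÷ 16 tbsp/cup × 120 g/cup = 46.0 g
rolled oats: (1 cup + 9 tbsp = 1.5625 cup) × 23/5 × 90 g/cup ≈ 646.9 g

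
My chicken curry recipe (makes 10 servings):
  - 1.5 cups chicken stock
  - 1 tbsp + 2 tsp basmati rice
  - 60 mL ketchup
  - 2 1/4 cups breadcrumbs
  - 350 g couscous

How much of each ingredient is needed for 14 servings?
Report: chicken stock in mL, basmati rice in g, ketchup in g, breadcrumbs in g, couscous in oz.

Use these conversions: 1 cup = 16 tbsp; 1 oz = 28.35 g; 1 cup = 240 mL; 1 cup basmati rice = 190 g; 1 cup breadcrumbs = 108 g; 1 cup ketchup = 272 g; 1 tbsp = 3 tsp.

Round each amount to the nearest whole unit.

Scaling factor: 14/10 = 7/5 = 1.4.
chicken stock: 1.5 cup × 7/5 × 240 mL/cup = 504 mL
basmati rice: (1 tbsp + 2 tsp = 5/3 tbsp) × 7/5 ÷ 16 tbsp/cup × 190 g/cup ≈ 28 g
ketchup: 60 mL × 7/5 ÷ 240 mL/cup × 272 g/cup ≈ 95 g
breadcrumbs: 2.25 cup × 7/5 × 108 g/cup ≈ 340 g
couscous: 350 g × 7/5 ÷ 28.35 g/oz ≈ 17 oz

chicken stock: 504 mL; basmati rice: 28 g; ketchup: 95 g; breadcrumbs: 340 g; couscous: 17 oz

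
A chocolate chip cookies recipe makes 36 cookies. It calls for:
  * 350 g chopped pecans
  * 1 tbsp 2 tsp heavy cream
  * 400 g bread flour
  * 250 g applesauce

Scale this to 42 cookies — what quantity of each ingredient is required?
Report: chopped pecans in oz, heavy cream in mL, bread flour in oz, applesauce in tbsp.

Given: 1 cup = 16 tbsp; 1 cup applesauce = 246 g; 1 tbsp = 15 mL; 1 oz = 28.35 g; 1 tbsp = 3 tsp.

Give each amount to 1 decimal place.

Scaling factor: 42/36 = 7/6.
chopped pecans: 350 g × 7/6 ÷ 28.35 g/oz ≈ 14.4 oz
heavy cream: (1 tbsp + 2 tsp = 5/3 tbsp) × 7/6 × 15 mL/tbsp ≈ 29.2 mL
bread flour: 400 g × 7/6 ÷ 28.35 g/oz ≈ 16.5 oz
applesauce: 250 g × 7/6 ÷ 246 g/cup × 16 tbsp/cup ≈ 19.0 tbsp

chopped pecans: 14.4 oz; heavy cream: 29.2 mL; bread flour: 16.5 oz; applesauce: 19.0 tbsp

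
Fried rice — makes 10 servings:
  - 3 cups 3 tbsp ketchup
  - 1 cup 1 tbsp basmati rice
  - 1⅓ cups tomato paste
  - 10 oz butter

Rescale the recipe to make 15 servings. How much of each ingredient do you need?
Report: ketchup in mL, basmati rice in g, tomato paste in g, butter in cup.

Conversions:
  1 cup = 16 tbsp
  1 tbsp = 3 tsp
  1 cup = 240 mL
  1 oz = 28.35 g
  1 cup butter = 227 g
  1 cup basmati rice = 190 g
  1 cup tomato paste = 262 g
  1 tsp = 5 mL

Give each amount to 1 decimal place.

ketchup: 1147.5 mL; basmati rice: 302.8 g; tomato paste: 524.0 g; butter: 1.9 cup

Scaling factor: 15/10 = 3/2 = 1.5.
ketchup: (3 cup + 3 tbsp = 3.1875 cup) × 3/2 × 240 mL/cup = 1147.5 mL
basmati rice: (1 cup + 1 tbsp = 1.0625 cup) × 3/2 × 190 g/cup ≈ 302.8 g
tomato paste: 4/3 cup × 3/2 × 262 g/cup = 524.0 g
butter: 10 oz × 3/2 × 28.35 g/oz ÷ 227 g/cup ≈ 1.9 cup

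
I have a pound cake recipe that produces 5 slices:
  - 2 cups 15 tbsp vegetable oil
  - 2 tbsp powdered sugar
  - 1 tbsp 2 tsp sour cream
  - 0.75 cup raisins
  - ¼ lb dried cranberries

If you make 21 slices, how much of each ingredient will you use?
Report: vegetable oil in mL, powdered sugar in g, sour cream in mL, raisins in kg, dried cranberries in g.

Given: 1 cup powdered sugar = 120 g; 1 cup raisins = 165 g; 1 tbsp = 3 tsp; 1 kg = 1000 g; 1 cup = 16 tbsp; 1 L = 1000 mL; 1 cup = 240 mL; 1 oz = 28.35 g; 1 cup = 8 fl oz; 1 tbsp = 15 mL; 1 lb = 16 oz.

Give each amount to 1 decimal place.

Scaling factor: 21/5 = 4.2.
vegetable oil: (2 cup + 15 tbsp = 2.9375 cup) × 21/5 × 240 mL/cup = 2961.0 mL
powdered sugar: 2 tbsp × 21/5 ÷ 16 tbsp/cup × 120 g/cup = 63.0 g
sour cream: (1 tbsp + 2 tsp = 5/3 tbsp) × 21/5 × 15 mL/tbsp = 105.0 mL
raisins: 0.75 cup × 21/5 × 165 g/cup ÷ 1000 g/kg ≈ 0.5 kg
dried cranberries: 0.25 lb × 21/5 × 16 oz/lb × 28.35 g/oz ≈ 476.3 g

vegetable oil: 2961.0 mL; powdered sugar: 63.0 g; sour cream: 105.0 mL; raisins: 0.5 kg; dried cranberries: 476.3 g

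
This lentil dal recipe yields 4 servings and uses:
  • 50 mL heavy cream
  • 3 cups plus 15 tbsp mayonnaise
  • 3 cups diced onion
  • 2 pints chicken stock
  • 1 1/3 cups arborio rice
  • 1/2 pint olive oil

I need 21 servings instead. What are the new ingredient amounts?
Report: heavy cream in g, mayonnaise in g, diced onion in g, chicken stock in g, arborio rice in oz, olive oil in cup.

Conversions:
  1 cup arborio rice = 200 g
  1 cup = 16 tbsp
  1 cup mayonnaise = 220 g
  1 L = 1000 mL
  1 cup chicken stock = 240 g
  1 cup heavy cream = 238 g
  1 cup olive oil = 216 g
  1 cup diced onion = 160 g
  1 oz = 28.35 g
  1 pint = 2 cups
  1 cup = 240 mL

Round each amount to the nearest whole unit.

Scaling factor: 21/4 = 5.25.
heavy cream: 50 mL × 21/4 ÷ 240 mL/cup × 238 g/cup ≈ 260 g
mayonnaise: (3 cup + 15 tbsp = 3.9375 cup) × 21/4 × 220 g/cup ≈ 4548 g
diced onion: 3 cup × 21/4 × 160 g/cup = 2520 g
chicken stock: 2 pint × 21/4 × 2 cup/pint × 240 g/cup = 5040 g
arborio rice: 4/3 cup × 21/4 × 200 g/cup ÷ 28.35 g/oz ≈ 49 oz
olive oil: 0.5 pint × 21/4 × 2 cup/pint ≈ 5 cup

heavy cream: 260 g; mayonnaise: 4548 g; diced onion: 2520 g; chicken stock: 5040 g; arborio rice: 49 oz; olive oil: 5 cup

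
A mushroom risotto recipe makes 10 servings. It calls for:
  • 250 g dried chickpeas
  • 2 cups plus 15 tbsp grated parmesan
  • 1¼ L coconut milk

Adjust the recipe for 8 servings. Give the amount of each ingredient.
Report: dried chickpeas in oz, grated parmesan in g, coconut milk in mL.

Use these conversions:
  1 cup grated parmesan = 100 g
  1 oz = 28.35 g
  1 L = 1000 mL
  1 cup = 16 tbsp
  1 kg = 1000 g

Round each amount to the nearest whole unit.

dried chickpeas: 7 oz; grated parmesan: 235 g; coconut milk: 1000 mL

Scaling factor: 8/10 = 4/5 = 0.8.
dried chickpeas: 250 g × 4/5 ÷ 28.35 g/oz ≈ 7 oz
grated parmesan: (2 cup + 15 tbsp = 2.9375 cup) × 4/5 × 100 g/cup = 235 g
coconut milk: 1.25 L × 4/5 × 1000 mL/L = 1000 mL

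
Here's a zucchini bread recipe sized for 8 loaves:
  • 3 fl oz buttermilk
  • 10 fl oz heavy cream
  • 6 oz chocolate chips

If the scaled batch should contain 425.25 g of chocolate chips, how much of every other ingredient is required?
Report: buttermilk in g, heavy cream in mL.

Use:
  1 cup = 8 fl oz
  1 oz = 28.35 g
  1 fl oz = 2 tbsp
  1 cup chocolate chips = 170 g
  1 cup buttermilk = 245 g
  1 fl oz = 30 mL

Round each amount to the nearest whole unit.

buttermilk: 230 g; heavy cream: 750 mL

The original recipe has 170.1 g of chocolate chips, so the scaling factor is 425.25 ÷ 170.1 = 5/2 = 2.5.
buttermilk: 3 fl oz × 5/2 ÷ 8 fl oz/cup × 245 g/cup ≈ 230 g
heavy cream: 10 fl oz × 5/2 × 30 mL/fl oz = 750 mL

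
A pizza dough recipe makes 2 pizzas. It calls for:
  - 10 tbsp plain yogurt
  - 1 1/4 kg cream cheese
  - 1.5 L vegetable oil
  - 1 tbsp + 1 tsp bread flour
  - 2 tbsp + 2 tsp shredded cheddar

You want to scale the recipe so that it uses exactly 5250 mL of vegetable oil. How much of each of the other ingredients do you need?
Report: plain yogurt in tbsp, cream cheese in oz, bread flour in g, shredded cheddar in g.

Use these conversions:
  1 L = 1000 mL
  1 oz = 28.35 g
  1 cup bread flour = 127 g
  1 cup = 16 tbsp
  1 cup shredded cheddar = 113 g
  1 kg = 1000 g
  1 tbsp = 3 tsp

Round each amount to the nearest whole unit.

plain yogurt: 35 tbsp; cream cheese: 154 oz; bread flour: 37 g; shredded cheddar: 66 g

The original recipe has 1500 mL of vegetable oil, so the scaling factor is 5250 ÷ 1500 = 7/2 = 3.5.
plain yogurt: 10 tbsp × 7/2 = 35 tbsp
cream cheese: 1.25 kg × 7/2 × 1000 g/kg ÷ 28.35 g/oz ≈ 154 oz
bread flour: (1 tbsp + 1 tsp = 4/3 tbsp) × 7/2 ÷ 16 tbsp/cup × 127 g/cup ≈ 37 g
shredded cheddar: (2 tbsp + 2 tsp = 8/3 tbsp) × 7/2 ÷ 16 tbsp/cup × 113 g/cup ≈ 66 g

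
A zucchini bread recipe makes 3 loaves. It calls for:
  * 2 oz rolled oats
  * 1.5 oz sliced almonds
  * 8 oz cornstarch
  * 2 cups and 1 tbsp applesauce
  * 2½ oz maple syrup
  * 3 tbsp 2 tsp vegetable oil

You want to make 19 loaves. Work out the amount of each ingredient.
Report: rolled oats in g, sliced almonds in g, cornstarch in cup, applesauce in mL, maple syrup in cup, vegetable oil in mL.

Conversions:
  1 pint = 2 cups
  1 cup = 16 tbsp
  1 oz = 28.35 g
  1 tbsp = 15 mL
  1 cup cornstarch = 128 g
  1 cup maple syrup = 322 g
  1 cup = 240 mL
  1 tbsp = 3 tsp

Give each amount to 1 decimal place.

Scaling factor: 19/3.
rolled oats: 2 oz × 19/3 × 28.35 g/oz = 359.1 g
sliced almonds: 1.5 oz × 19/3 × 28.35 g/oz ≈ 269.3 g
cornstarch: 8 oz × 19/3 × 28.35 g/oz ÷ 128 g/cup ≈ 11.2 cup
applesauce: (2 cup + 1 tbsp = 2.0625 cup) × 19/3 × 240 mL/cup = 3135.0 mL
maple syrup: 2.5 oz × 19/3 × 28.35 g/oz ÷ 322 g/cup ≈ 1.4 cup
vegetable oil: (3 tbsp + 2 tsp = 11/3 tbsp) × 19/3 × 15 mL/tbsp ≈ 348.3 mL

rolled oats: 359.1 g; sliced almonds: 269.3 g; cornstarch: 11.2 cup; applesauce: 3135.0 mL; maple syrup: 1.4 cup; vegetable oil: 348.3 mL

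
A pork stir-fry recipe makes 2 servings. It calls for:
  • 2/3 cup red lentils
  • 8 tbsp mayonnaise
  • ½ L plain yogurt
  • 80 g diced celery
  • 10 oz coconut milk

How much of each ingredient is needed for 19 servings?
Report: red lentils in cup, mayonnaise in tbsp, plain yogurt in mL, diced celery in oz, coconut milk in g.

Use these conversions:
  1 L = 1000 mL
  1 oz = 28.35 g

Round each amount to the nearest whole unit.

red lentils: 6 cup; mayonnaise: 76 tbsp; plain yogurt: 4750 mL; diced celery: 27 oz; coconut milk: 2693 g

Scaling factor: 19/2 = 9.5.
red lentils: 2/3 cup × 19/2 ≈ 6 cup
mayonnaise: 8 tbsp × 19/2 = 76 tbsp
plain yogurt: 0.5 L × 19/2 × 1000 mL/L = 4750 mL
diced celery: 80 g × 19/2 ÷ 28.35 g/oz ≈ 27 oz
coconut milk: 10 oz × 19/2 × 28.35 g/oz ≈ 2693 g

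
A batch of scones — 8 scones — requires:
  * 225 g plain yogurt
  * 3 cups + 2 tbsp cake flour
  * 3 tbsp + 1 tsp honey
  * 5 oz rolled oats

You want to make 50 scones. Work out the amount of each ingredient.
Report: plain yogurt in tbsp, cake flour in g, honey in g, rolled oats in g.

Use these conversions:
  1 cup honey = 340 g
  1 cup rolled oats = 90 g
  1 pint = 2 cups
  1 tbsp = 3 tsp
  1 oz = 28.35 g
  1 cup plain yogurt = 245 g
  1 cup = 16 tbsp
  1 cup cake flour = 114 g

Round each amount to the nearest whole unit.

plain yogurt: 92 tbsp; cake flour: 2227 g; honey: 443 g; rolled oats: 886 g

Scaling factor: 50/8 = 25/4 = 6.25.
plain yogurt: 225 g × 25/4 ÷ 245 g/cup × 16 tbsp/cup ≈ 92 tbsp
cake flour: (3 cup + 2 tbsp = 3.125 cup) × 25/4 × 114 g/cup ≈ 2227 g
honey: (3 tbsp + 1 tsp = 10/3 tbsp) × 25/4 ÷ 16 tbsp/cup × 340 g/cup ≈ 443 g
rolled oats: 5 oz × 25/4 × 28.35 g/oz ≈ 886 g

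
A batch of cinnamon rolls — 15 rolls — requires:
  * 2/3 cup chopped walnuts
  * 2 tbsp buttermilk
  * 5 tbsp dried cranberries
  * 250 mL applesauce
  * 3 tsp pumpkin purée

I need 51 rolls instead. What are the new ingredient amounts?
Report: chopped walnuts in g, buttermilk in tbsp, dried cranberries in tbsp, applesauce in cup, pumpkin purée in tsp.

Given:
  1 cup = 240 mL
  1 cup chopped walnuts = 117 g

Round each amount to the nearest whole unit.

Scaling factor: 51/15 = 17/5 = 3.4.
chopped walnuts: 2/3 cup × 17/5 × 117 g/cup ≈ 265 g
buttermilk: 2 tbsp × 17/5 ≈ 7 tbsp
dried cranberries: 5 tbsp × 17/5 = 17 tbsp
applesauce: 250 mL × 17/5 ÷ 240 mL/cup ≈ 4 cup
pumpkin purée: 3 tsp × 17/5 ≈ 10 tsp

chopped walnuts: 265 g; buttermilk: 7 tbsp; dried cranberries: 17 tbsp; applesauce: 4 cup; pumpkin purée: 10 tsp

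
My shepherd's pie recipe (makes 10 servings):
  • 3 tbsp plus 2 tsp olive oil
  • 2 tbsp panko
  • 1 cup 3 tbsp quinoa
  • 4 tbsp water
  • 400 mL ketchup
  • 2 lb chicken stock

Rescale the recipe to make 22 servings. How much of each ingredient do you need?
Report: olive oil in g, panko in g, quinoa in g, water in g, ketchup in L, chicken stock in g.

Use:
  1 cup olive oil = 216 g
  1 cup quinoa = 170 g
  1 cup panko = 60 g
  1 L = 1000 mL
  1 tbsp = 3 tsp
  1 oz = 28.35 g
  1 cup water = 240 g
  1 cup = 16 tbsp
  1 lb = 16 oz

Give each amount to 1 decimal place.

Scaling factor: 22/10 = 11/5 = 2.2.
olive oil: (3 tbsp + 2 tsp = 11/3 tbsp) × 11/5 ÷ 16 tbsp/cup × 216 g/cup = 108.9 g
panko: 2 tbsp × 11/5 ÷ 16 tbsp/cup × 60 g/cup = 16.5 g
quinoa: (1 cup + 3 tbsp = 1.1875 cup) × 11/5 × 170 g/cup ≈ 444.1 g
water: 4 tbsp × 11/5 ÷ 16 tbsp/cup × 240 g/cup = 132.0 g
ketchup: 400 mL × 11/5 ÷ 1000 mL/L ≈ 0.9 L
chicken stock: 2 lb × 11/5 × 16 oz/lb × 28.35 g/oz ≈ 1995.8 g

olive oil: 108.9 g; panko: 16.5 g; quinoa: 444.1 g; water: 132.0 g; ketchup: 0.9 L; chicken stock: 1995.8 g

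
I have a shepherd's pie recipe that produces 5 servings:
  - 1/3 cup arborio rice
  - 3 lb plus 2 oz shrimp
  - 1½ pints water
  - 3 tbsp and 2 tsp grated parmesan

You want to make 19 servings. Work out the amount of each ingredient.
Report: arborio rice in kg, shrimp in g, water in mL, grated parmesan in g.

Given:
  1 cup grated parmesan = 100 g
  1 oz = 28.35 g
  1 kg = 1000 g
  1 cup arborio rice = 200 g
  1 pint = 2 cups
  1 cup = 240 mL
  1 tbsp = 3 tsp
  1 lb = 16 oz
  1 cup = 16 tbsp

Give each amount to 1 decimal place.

arborio rice: 0.3 kg; shrimp: 5386.5 g; water: 2736.0 mL; grated parmesan: 87.1 g

Scaling factor: 19/5 = 3.8.
arborio rice: 1/3 cup × 19/5 × 200 g/cup ÷ 1000 g/kg ≈ 0.3 kg
shrimp: (3 lb + 2 oz = 3.125 lb) × 19/5 × 16 oz/lb × 28.35 g/oz = 5386.5 g
water: 1.5 pint × 19/5 × 2 cup/pint × 240 mL/cup = 2736.0 mL
grated parmesan: (3 tbsp + 2 tsp = 11/3 tbsp) × 19/5 ÷ 16 tbsp/cup × 100 g/cup ≈ 87.1 g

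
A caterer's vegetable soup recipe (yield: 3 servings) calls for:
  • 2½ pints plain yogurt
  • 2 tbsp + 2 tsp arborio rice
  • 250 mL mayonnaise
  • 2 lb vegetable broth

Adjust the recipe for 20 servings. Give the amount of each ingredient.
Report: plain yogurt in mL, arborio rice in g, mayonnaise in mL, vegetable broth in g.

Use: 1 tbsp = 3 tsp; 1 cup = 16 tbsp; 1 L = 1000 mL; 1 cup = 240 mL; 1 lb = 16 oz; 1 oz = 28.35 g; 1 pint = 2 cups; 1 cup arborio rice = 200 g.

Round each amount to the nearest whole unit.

Scaling factor: 20/3.
plain yogurt: 2.5 pint × 20/3 × 2 cup/pint × 240 mL/cup = 8000 mL
arborio rice: (2 tbsp + 2 tsp = 8/3 tbsp) × 20/3 ÷ 16 tbsp/cup × 200 g/cup ≈ 222 g
mayonnaise: 250 mL × 20/3 ≈ 1667 mL
vegetable broth: 2 lb × 20/3 × 16 oz/lb × 28.35 g/oz = 6048 g

plain yogurt: 8000 mL; arborio rice: 222 g; mayonnaise: 1667 mL; vegetable broth: 6048 g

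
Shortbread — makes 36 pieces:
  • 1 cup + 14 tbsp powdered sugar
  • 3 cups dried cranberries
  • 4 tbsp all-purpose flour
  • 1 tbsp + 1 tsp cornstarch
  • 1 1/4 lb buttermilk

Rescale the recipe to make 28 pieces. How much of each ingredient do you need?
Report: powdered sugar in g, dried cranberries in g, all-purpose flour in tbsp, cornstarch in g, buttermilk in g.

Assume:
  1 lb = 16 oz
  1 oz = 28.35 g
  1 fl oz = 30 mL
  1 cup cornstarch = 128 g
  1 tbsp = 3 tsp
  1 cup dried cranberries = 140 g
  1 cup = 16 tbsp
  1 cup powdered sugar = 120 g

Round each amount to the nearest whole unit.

Scaling factor: 28/36 = 7/9.
powdered sugar: (1 cup + 14 tbsp = 1.875 cup) × 7/9 × 120 g/cup = 175 g
dried cranberries: 3 cup × 7/9 × 140 g/cup ≈ 327 g
all-purpose flour: 4 tbsp × 7/9 ≈ 3 tbsp
cornstarch: (1 tbsp + 1 tsp = 4/3 tbsp) × 7/9 ÷ 16 tbsp/cup × 128 g/cup ≈ 8 g
buttermilk: 1.25 lb × 7/9 × 16 oz/lb × 28.35 g/oz = 441 g

powdered sugar: 175 g; dried cranberries: 327 g; all-purpose flour: 3 tbsp; cornstarch: 8 g; buttermilk: 441 g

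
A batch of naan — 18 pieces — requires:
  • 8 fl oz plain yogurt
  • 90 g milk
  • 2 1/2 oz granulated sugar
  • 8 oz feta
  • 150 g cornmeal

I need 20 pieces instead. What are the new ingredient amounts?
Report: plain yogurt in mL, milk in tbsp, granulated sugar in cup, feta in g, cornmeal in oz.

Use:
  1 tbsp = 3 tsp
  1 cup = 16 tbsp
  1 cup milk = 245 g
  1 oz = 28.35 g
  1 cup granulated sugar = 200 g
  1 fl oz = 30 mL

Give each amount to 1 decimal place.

Scaling factor: 20/18 = 10/9.
plain yogurt: 8 fl oz × 10/9 × 30 mL/fl oz ≈ 266.7 mL
milk: 90 g × 10/9 ÷ 245 g/cup × 16 tbsp/cup ≈ 6.5 tbsp
granulated sugar: 2.5 oz × 10/9 × 28.35 g/oz ÷ 200 g/cup ≈ 0.4 cup
feta: 8 oz × 10/9 × 28.35 g/oz = 252.0 g
cornmeal: 150 g × 10/9 ÷ 28.35 g/oz ≈ 5.9 oz

plain yogurt: 266.7 mL; milk: 6.5 tbsp; granulated sugar: 0.4 cup; feta: 252.0 g; cornmeal: 5.9 oz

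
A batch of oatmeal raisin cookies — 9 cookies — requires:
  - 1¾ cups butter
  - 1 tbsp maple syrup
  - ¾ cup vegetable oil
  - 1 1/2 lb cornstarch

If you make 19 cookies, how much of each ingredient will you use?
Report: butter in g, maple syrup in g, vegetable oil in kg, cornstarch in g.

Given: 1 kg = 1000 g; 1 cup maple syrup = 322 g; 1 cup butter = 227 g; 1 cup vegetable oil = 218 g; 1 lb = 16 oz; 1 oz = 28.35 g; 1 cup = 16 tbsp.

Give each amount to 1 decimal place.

Scaling factor: 19/9.
butter: 1.75 cup × 19/9 × 227 g/cup ≈ 838.6 g
maple syrup: 1 tbsp × 19/9 ÷ 16 tbsp/cup × 322 g/cup ≈ 42.5 g
vegetable oil: 0.75 cup × 19/9 × 218 g/cup ÷ 1000 g/kg ≈ 0.3 kg
cornstarch: 1.5 lb × 19/9 × 16 oz/lb × 28.35 g/oz = 1436.4 g

butter: 838.6 g; maple syrup: 42.5 g; vegetable oil: 0.3 kg; cornstarch: 1436.4 g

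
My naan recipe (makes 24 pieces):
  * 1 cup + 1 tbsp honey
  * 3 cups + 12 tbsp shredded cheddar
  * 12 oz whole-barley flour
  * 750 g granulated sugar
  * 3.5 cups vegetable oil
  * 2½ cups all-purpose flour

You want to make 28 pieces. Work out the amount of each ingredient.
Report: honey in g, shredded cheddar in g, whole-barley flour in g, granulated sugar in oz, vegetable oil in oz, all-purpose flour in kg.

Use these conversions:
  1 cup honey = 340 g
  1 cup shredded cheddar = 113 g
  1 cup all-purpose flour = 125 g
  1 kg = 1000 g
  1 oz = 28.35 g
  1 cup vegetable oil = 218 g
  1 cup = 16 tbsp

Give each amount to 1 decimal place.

honey: 421.5 g; shredded cheddar: 494.4 g; whole-barley flour: 396.9 g; granulated sugar: 30.9 oz; vegetable oil: 31.4 oz; all-purpose flour: 0.4 kg

Scaling factor: 28/24 = 7/6.
honey: (1 cup + 1 tbsp = 1.0625 cup) × 7/6 × 340 g/cup ≈ 421.5 g
shredded cheddar: (3 cup + 12 tbsp = 3.75 cup) × 7/6 × 113 g/cup ≈ 494.4 g
whole-barley flour: 12 oz × 7/6 × 28.35 g/oz = 396.9 g
granulated sugar: 750 g × 7/6 ÷ 28.35 g/oz ≈ 30.9 oz
vegetable oil: 3.5 cup × 7/6 × 218 g/cup ÷ 28.35 g/oz ≈ 31.4 oz
all-purpose flour: 2.5 cup × 7/6 × 125 g/cup ÷ 1000 g/kg ≈ 0.4 kg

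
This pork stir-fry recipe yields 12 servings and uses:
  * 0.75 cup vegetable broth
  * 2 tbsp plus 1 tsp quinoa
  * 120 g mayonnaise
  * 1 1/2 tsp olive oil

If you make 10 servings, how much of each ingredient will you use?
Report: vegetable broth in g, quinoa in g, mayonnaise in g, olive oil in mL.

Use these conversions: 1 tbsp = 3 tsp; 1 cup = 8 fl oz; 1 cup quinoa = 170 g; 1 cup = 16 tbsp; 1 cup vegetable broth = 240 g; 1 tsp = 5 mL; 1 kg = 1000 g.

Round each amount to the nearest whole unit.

vegetable broth: 150 g; quinoa: 21 g; mayonnaise: 100 g; olive oil: 6 mL

Scaling factor: 10/12 = 5/6.
vegetable broth: 0.75 cup × 5/6 × 240 g/cup = 150 g
quinoa: (2 tbsp + 1 tsp = 7/3 tbsp) × 5/6 ÷ 16 tbsp/cup × 170 g/cup ≈ 21 g
mayonnaise: 120 g × 5/6 = 100 g
olive oil: 1.5 tsp × 5/6 × 5 mL/tsp ≈ 6 mL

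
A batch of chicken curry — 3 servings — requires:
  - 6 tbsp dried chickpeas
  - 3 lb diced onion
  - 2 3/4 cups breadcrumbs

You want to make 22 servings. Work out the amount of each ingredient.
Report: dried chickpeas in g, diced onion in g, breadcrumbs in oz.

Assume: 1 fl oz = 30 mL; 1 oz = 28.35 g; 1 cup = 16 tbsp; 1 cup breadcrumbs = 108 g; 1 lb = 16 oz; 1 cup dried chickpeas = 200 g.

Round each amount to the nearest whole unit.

dried chickpeas: 550 g; diced onion: 9979 g; breadcrumbs: 77 oz

Scaling factor: 22/3.
dried chickpeas: 6 tbsp × 22/3 ÷ 16 tbsp/cup × 200 g/cup = 550 g
diced onion: 3 lb × 22/3 × 16 oz/lb × 28.35 g/oz ≈ 9979 g
breadcrumbs: 2.75 cup × 22/3 × 108 g/cup ÷ 28.35 g/oz ≈ 77 oz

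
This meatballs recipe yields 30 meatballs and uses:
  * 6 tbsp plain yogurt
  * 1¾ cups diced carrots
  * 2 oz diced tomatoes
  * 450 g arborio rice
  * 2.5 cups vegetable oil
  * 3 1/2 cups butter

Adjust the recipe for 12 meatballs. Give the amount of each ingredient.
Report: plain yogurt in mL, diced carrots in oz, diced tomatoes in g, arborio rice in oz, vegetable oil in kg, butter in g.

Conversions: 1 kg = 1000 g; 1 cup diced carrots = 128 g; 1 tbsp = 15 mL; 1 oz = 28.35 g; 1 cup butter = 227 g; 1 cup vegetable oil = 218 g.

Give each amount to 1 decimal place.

plain yogurt: 36.0 mL; diced carrots: 3.2 oz; diced tomatoes: 22.7 g; arborio rice: 6.3 oz; vegetable oil: 0.2 kg; butter: 317.8 g

Scaling factor: 12/30 = 2/5 = 0.4.
plain yogurt: 6 tbsp × 2/5 × 15 mL/tbsp = 36.0 mL
diced carrots: 1.75 cup × 2/5 × 128 g/cup ÷ 28.35 g/oz ≈ 3.2 oz
diced tomatoes: 2 oz × 2/5 × 28.35 g/oz ≈ 22.7 g
arborio rice: 450 g × 2/5 ÷ 28.35 g/oz ≈ 6.3 oz
vegetable oil: 2.5 cup × 2/5 × 218 g/cup ÷ 1000 g/kg ≈ 0.2 kg
butter: 3.5 cup × 2/5 × 227 g/cup = 317.8 g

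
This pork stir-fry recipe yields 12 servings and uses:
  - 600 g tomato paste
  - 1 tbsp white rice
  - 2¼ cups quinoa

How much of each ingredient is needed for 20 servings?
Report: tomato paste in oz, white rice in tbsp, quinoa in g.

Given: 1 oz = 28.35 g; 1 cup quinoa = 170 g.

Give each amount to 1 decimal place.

tomato paste: 35.3 oz; white rice: 1.7 tbsp; quinoa: 637.5 g

Scaling factor: 20/12 = 5/3.
tomato paste: 600 g × 5/3 ÷ 28.35 g/oz ≈ 35.3 oz
white rice: 1 tbsp × 5/3 ≈ 1.7 tbsp
quinoa: 2.25 cup × 5/3 × 170 g/cup = 637.5 g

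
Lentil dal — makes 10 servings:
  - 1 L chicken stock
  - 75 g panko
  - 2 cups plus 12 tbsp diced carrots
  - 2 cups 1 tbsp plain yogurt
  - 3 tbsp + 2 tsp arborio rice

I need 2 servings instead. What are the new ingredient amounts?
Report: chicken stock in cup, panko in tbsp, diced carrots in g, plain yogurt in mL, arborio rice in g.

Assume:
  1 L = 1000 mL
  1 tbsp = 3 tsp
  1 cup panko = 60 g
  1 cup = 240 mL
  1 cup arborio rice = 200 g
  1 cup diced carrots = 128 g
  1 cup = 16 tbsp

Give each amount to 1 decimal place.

chicken stock: 0.8 cup; panko: 4.0 tbsp; diced carrots: 70.4 g; plain yogurt: 99.0 mL; arborio rice: 9.2 g

Scaling factor: 2/10 = 1/5 = 0.2.
chicken stock: 1 L × 1/5 × 1000 mL/L ÷ 240 mL/cup ≈ 0.8 cup
panko: 75 g × 1/5 ÷ 60 g/cup × 16 tbsp/cup = 4.0 tbsp
diced carrots: (2 cup + 12 tbsp = 2.75 cup) × 1/5 × 128 g/cup = 70.4 g
plain yogurt: (2 cup + 1 tbsp = 2.0625 cup) × 1/5 × 240 mL/cup = 99.0 mL
arborio rice: (3 tbsp + 2 tsp = 11/3 tbsp) × 1/5 ÷ 16 tbsp/cup × 200 g/cup ≈ 9.2 g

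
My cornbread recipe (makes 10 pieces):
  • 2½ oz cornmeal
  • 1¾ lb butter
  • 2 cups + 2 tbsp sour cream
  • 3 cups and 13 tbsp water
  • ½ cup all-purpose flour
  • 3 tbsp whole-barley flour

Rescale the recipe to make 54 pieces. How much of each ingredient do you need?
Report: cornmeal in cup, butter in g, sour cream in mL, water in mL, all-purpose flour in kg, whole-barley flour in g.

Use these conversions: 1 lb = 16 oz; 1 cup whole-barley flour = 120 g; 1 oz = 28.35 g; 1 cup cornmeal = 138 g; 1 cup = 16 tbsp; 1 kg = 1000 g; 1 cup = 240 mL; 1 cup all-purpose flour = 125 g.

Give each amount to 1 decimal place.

Scaling factor: 54/10 = 27/5 = 5.4.
cornmeal: 2.5 oz × 27/5 × 28.35 g/oz ÷ 138 g/cup ≈ 2.8 cup
butter: 1.75 lb × 27/5 × 16 oz/lb × 28.35 g/oz ≈ 4286.5 g
sour cream: (2 cup + 2 tbsp = 2.125 cup) × 27/5 × 240 mL/cup = 2754.0 mL
water: (3 cup + 13 tbsp = 3.8125 cup) × 27/5 × 240 mL/cup = 4941.0 mL
all-purpose flour: 0.5 cup × 27/5 × 125 g/cup ÷ 1000 g/kg ≈ 0.3 kg
whole-barley flour: 3 tbsp × 27/5 ÷ 16 tbsp/cup × 120 g/cup = 121.5 g

cornmeal: 2.8 cup; butter: 4286.5 g; sour cream: 2754.0 mL; water: 4941.0 mL; all-purpose flour: 0.3 kg; whole-barley flour: 121.5 g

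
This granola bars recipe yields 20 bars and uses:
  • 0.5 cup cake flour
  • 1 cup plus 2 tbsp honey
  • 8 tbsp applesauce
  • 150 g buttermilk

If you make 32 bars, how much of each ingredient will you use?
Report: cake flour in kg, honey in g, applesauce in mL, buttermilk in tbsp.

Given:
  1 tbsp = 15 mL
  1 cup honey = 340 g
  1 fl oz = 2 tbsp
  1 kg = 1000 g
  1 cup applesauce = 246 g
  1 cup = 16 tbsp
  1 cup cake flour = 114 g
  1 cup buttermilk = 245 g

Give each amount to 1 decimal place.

cake flour: 0.1 kg; honey: 612.0 g; applesauce: 192.0 mL; buttermilk: 15.7 tbsp

Scaling factor: 32/20 = 8/5 = 1.6.
cake flour: 0.5 cup × 8/5 × 114 g/cup ÷ 1000 g/kg ≈ 0.1 kg
honey: (1 cup + 2 tbsp = 1.125 cup) × 8/5 × 340 g/cup = 612.0 g
applesauce: 8 tbsp × 8/5 × 15 mL/tbsp = 192.0 mL
buttermilk: 150 g × 8/5 ÷ 245 g/cup × 16 tbsp/cup ≈ 15.7 tbsp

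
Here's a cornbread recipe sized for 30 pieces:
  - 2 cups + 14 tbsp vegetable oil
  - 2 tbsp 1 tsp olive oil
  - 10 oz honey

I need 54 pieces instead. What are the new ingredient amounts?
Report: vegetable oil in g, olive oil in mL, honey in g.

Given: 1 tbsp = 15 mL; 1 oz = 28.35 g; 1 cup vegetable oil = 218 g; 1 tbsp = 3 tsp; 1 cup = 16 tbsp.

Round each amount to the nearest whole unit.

Scaling factor: 54/30 = 9/5 = 1.8.
vegetable oil: (2 cup + 14 tbsp = 2.875 cup) × 9/5 × 218 g/cup ≈ 1128 g
olive oil: (2 tbsp + 1 tsp = 7/3 tbsp) × 9/5 × 15 mL/tbsp = 63 mL
honey: 10 oz × 9/5 × 28.35 g/oz ≈ 510 g

vegetable oil: 1128 g; olive oil: 63 mL; honey: 510 g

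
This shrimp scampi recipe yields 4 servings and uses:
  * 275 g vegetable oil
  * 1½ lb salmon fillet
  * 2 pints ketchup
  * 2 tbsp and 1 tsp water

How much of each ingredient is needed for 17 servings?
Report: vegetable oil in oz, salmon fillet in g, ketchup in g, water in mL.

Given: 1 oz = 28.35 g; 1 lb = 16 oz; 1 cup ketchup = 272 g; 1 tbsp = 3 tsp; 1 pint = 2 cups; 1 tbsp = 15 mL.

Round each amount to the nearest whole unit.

vegetable oil: 41 oz; salmon fillet: 2892 g; ketchup: 4624 g; water: 149 mL

Scaling factor: 17/4 = 4.25.
vegetable oil: 275 g × 17/4 ÷ 28.35 g/oz ≈ 41 oz
salmon fillet: 1.5 lb × 17/4 × 16 oz/lb × 28.35 g/oz ≈ 2892 g
ketchup: 2 pint × 17/4 × 2 cup/pint × 272 g/cup = 4624 g
water: (2 tbsp + 1 tsp = 7/3 tbsp) × 17/4 × 15 mL/tbsp ≈ 149 mL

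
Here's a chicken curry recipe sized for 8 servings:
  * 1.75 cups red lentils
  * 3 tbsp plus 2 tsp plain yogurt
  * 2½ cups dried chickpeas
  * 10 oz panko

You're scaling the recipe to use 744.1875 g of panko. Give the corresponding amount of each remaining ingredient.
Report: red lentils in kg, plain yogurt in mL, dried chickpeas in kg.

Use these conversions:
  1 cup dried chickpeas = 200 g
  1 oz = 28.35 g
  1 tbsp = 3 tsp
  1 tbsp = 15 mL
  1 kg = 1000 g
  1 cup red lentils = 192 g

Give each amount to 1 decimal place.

The original recipe has 283.5 g of panko, so the scaling factor is 744.1875 ÷ 283.5 = 21/8 = 2.625.
red lentils: 1.75 cup × 21/8 × 192 g/cup ÷ 1000 g/kg ≈ 0.9 kg
plain yogurt: (3 tbsp + 2 tsp = 11/3 tbsp) × 21/8 × 15 mL/tbsp ≈ 144.4 mL
dried chickpeas: 2.5 cup × 21/8 × 200 g/cup ÷ 1000 g/kg ≈ 1.3 kg

red lentils: 0.9 kg; plain yogurt: 144.4 mL; dried chickpeas: 1.3 kg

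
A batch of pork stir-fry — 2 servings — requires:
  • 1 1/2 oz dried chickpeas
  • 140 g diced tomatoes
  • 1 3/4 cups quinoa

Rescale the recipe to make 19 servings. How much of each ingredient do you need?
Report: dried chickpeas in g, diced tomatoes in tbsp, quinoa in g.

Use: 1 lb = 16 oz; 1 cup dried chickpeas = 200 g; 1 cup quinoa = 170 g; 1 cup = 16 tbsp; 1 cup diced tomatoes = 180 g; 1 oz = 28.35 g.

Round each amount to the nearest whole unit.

dried chickpeas: 404 g; diced tomatoes: 118 tbsp; quinoa: 2826 g

Scaling factor: 19/2 = 9.5.
dried chickpeas: 1.5 oz × 19/2 × 28.35 g/oz ≈ 404 g
diced tomatoes: 140 g × 19/2 ÷ 180 g/cup × 16 tbsp/cup ≈ 118 tbsp
quinoa: 1.75 cup × 19/2 × 170 g/cup ≈ 2826 g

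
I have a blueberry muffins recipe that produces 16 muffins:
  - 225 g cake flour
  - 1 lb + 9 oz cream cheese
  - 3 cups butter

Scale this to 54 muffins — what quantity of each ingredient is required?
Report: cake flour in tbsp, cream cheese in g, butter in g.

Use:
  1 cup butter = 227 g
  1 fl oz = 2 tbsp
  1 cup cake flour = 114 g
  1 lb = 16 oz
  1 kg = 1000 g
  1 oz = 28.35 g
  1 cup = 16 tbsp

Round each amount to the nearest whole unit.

Scaling factor: 54/16 = 27/8 = 3.375.
cake flour: 225 g × 27/8 ÷ 114 g/cup × 16 tbsp/cup ≈ 107 tbsp
cream cheese: (1 lb + 9 oz = 1.5625 lb) × 27/8 × 16 oz/lb × 28.35 g/oz ≈ 2392 g
butter: 3 cup × 27/8 × 227 g/cup ≈ 2298 g

cake flour: 107 tbsp; cream cheese: 2392 g; butter: 2298 g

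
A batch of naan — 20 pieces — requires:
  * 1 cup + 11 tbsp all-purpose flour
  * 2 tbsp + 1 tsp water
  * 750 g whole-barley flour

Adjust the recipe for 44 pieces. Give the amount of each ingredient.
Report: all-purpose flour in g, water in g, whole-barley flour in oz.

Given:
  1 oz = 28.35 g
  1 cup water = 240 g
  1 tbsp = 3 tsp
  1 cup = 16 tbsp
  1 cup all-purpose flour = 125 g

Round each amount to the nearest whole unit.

all-purpose flour: 464 g; water: 77 g; whole-barley flour: 58 oz

Scaling factor: 44/20 = 11/5 = 2.2.
all-purpose flour: (1 cup + 11 tbsp = 1.6875 cup) × 11/5 × 125 g/cup ≈ 464 g
water: (2 tbsp + 1 tsp = 7/3 tbsp) × 11/5 ÷ 16 tbsp/cup × 240 g/cup = 77 g
whole-barley flour: 750 g × 11/5 ÷ 28.35 g/oz ≈ 58 oz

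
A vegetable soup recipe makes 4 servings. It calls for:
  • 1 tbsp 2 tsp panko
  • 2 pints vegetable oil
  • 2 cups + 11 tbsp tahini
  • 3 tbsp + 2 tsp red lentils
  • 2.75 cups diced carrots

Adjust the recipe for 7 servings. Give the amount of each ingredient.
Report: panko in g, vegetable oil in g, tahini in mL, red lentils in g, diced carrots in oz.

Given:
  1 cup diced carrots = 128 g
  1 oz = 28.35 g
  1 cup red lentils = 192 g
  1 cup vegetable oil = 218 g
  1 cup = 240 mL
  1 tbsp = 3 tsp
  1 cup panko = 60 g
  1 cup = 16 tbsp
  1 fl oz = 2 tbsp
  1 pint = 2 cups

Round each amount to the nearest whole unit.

Scaling factor: 7/4 = 1.75.
panko: (1 tbsp + 2 tsp = 5/3 tbsp) × 7/4 ÷ 16 tbsp/cup × 60 g/cup ≈ 11 g
vegetable oil: 2 pint × 7/4 × 2 cup/pint × 218 g/cup = 1526 g
tahini: (2 cup + 11 tbsp = 2.6875 cup) × 7/4 × 240 mL/cup ≈ 1129 mL
red lentils: (3 tbsp + 2 tsp = 11/3 tbsp) × 7/4 ÷ 16 tbsp/cup × 192 g/cup = 77 g
diced carrots: 2.75 cup × 7/4 × 128 g/cup ÷ 28.35 g/oz ≈ 22 oz

panko: 11 g; vegetable oil: 1526 g; tahini: 1129 mL; red lentils: 77 g; diced carrots: 22 oz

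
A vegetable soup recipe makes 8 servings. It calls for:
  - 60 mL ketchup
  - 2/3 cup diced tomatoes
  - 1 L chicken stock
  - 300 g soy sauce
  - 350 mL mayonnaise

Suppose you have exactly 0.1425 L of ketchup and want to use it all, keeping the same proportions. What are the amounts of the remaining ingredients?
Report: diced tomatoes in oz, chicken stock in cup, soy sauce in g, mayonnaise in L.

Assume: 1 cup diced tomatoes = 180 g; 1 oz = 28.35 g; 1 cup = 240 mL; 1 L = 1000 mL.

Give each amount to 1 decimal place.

The original recipe has 0.06 L of ketchup, so the scaling factor is 0.1425 ÷ 0.06 = 19/8 = 2.375.
diced tomatoes: 2/3 cup × 19/8 × 180 g/cup ÷ 28.35 g/oz ≈ 10.1 oz
chicken stock: 1 L × 19/8 × 1000 mL/L ÷ 240 mL/cup ≈ 9.9 cup
soy sauce: 300 g × 19/8 = 712.5 g
mayonnaise: 350 mL × 19/8 ÷ 1000 mL/L ≈ 0.8 L

diced tomatoes: 10.1 oz; chicken stock: 9.9 cup; soy sauce: 712.5 g; mayonnaise: 0.8 L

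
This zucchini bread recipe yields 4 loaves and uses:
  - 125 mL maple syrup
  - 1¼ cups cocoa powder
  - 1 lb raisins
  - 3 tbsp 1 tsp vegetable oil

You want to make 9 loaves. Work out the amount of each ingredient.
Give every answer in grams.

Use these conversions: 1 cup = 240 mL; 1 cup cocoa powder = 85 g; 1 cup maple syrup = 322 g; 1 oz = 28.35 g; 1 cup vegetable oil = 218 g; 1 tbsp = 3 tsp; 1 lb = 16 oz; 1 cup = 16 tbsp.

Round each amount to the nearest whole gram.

Scaling factor: 9/4 = 2.25.
maple syrup: 125 mL × 9/4 ÷ 240 mL/cup × 322 g/cup ≈ 377 g
cocoa powder: 1.25 cup × 9/4 × 85 g/cup ≈ 239 g
raisins: 1 lb × 9/4 × 16 oz/lb × 28.35 g/oz ≈ 1021 g
vegetable oil: (3 tbsp + 1 tsp = 10/3 tbsp) × 9/4 ÷ 16 tbsp/cup × 218 g/cup ≈ 102 g

maple syrup: 377 g; cocoa powder: 239 g; raisins: 1021 g; vegetable oil: 102 g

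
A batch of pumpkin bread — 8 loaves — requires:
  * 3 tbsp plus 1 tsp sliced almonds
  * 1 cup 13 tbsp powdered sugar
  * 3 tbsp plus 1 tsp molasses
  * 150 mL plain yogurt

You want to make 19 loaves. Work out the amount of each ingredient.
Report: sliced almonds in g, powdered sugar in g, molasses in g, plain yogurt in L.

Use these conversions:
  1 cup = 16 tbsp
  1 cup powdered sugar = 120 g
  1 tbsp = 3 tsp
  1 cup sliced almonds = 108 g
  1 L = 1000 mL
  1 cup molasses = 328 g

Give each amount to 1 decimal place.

Scaling factor: 19/8 = 2.375.
sliced almonds: (3 tbsp + 1 tsp = 10/3 tbsp) × 19/8 ÷ 16 tbsp/cup × 108 g/cup ≈ 53.4 g
powdered sugar: (1 cup + 13 tbsp = 1.8125 cup) × 19/8 × 120 g/cup ≈ 516.6 g
molasses: (3 tbsp + 1 tsp = 10/3 tbsp) × 19/8 ÷ 16 tbsp/cup × 328 g/cup ≈ 162.3 g
plain yogurt: 150 mL × 19/8 ÷ 1000 mL/L ≈ 0.4 L

sliced almonds: 53.4 g; powdered sugar: 516.6 g; molasses: 162.3 g; plain yogurt: 0.4 L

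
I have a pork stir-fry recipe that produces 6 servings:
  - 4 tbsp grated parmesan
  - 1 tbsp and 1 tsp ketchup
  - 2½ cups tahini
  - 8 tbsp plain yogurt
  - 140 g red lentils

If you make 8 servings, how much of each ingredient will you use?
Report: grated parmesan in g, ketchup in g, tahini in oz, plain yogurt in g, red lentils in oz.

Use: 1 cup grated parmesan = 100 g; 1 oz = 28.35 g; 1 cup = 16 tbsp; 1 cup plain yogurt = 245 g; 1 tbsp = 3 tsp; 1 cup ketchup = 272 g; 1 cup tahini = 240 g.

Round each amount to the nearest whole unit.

grated parmesan: 33 g; ketchup: 30 g; tahini: 28 oz; plain yogurt: 163 g; red lentils: 7 oz

Scaling factor: 8/6 = 4/3.
grated parmesan: 4 tbsp × 4/3 ÷ 16 tbsp/cup × 100 g/cup ≈ 33 g
ketchup: (1 tbsp + 1 tsp = 4/3 tbsp) × 4/3 ÷ 16 tbsp/cup × 272 g/cup ≈ 30 g
tahini: 2.5 cup × 4/3 × 240 g/cup ÷ 28.35 g/oz ≈ 28 oz
plain yogurt: 8 tbsp × 4/3 ÷ 16 tbsp/cup × 245 g/cup ≈ 163 g
red lentils: 140 g × 4/3 ÷ 28.35 g/oz ≈ 7 oz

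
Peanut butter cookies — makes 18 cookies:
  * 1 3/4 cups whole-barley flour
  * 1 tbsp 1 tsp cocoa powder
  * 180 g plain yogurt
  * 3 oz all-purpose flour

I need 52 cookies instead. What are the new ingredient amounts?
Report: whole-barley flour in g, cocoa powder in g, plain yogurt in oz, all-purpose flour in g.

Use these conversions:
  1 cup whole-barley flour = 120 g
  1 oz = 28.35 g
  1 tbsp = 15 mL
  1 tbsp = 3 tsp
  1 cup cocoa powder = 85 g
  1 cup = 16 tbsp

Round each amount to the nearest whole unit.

whole-barley flour: 607 g; cocoa powder: 20 g; plain yogurt: 18 oz; all-purpose flour: 246 g

Scaling factor: 52/18 = 26/9.
whole-barley flour: 1.75 cup × 26/9 × 120 g/cup ≈ 607 g
cocoa powder: (1 tbsp + 1 tsp = 4/3 tbsp) × 26/9 ÷ 16 tbsp/cup × 85 g/cup ≈ 20 g
plain yogurt: 180 g × 26/9 ÷ 28.35 g/oz ≈ 18 oz
all-purpose flour: 3 oz × 26/9 × 28.35 g/oz ≈ 246 g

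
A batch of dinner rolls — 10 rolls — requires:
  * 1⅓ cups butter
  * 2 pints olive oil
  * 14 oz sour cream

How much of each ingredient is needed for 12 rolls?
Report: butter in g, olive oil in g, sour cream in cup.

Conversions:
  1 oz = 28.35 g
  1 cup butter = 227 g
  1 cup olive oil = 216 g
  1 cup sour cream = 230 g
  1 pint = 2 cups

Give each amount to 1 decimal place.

butter: 363.2 g; olive oil: 1036.8 g; sour cream: 2.1 cup

Scaling factor: 12/10 = 6/5 = 1.2.
butter: 4/3 cup × 6/5 × 227 g/cup = 363.2 g
olive oil: 2 pint × 6/5 × 2 cup/pint × 216 g/cup = 1036.8 g
sour cream: 14 oz × 6/5 × 28.35 g/oz ÷ 230 g/cup ≈ 2.1 cup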